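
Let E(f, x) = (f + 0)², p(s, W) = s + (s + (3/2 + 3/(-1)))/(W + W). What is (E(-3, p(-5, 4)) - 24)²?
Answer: 225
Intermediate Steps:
p(s, W) = s + (-3/2 + s)/(2*W) (p(s, W) = s + (s + (3*(½) + 3*(-1)))/((2*W)) = s + (s + (3/2 - 3))*(1/(2*W)) = s + (s - 3/2)*(1/(2*W)) = s + (-3/2 + s)*(1/(2*W)) = s + (-3/2 + s)/(2*W))
E(f, x) = f²
(E(-3, p(-5, 4)) - 24)² = ((-3)² - 24)² = (9 - 24)² = (-15)² = 225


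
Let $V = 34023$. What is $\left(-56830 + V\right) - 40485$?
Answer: $-63292$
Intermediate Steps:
$\left(-56830 + V\right) - 40485 = \left(-56830 + 34023\right) - 40485 = -22807 - 40485 = -63292$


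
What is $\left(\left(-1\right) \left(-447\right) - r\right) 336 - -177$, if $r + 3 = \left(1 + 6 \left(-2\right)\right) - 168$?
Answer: $211521$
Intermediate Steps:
$r = -182$ ($r = -3 + \left(\left(1 + 6 \left(-2\right)\right) - 168\right) = -3 + \left(\left(1 - 12\right) - 168\right) = -3 - 179 = -182$)
$\left(\left(-1\right) \left(-447\right) - r\right) 336 - -177 = \left(\left(-1\right) \left(-447\right) - -182\right) 336 - -177 = \left(447 + 182\right) 336 + 177 = 629 \cdot 336 + 177 = 211344 + 177 = 211521$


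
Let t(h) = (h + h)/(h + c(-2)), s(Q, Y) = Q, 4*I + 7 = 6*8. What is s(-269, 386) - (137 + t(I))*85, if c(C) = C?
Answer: -400132/33 ≈ -12125.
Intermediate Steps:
I = 41/4 (I = -7/4 + (6*8)/4 = -7/4 + (¼)*48 = -7/4 + 12 = 41/4 ≈ 10.250)
t(h) = 2*h/(-2 + h) (t(h) = (h + h)/(h - 2) = (2*h)/(-2 + h) = 2*h/(-2 + h))
s(-269, 386) - (137 + t(I))*85 = -269 - (137 + 2*(41/4)/(-2 + 41/4))*85 = -269 - (137 + 2*(41/4)/(33/4))*85 = -269 - (137 + 2*(41/4)*(4/33))*85 = -269 - (137 + 82/33)*85 = -269 - 4603*85/33 = -269 - 1*391255/33 = -269 - 391255/33 = -400132/33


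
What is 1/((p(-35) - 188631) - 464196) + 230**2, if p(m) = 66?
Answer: 34531056899/652761 ≈ 52900.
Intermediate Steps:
1/((p(-35) - 188631) - 464196) + 230**2 = 1/((66 - 188631) - 464196) + 230**2 = 1/(-188565 - 464196) + 52900 = 1/(-652761) + 52900 = -1/652761 + 52900 = 34531056899/652761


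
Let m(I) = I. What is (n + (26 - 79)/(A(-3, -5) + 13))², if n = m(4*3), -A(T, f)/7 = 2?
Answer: 4225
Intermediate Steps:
A(T, f) = -14 (A(T, f) = -7*2 = -14)
n = 12 (n = 4*3 = 12)
(n + (26 - 79)/(A(-3, -5) + 13))² = (12 + (26 - 79)/(-14 + 13))² = (12 - 53/(-1))² = (12 - 53*(-1))² = (12 + 53)² = 65² = 4225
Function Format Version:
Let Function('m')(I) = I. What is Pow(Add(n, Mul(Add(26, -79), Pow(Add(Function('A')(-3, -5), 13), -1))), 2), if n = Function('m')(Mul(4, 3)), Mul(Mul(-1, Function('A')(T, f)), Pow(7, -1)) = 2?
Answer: 4225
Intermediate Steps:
Function('A')(T, f) = -14 (Function('A')(T, f) = Mul(-7, 2) = -14)
n = 12 (n = Mul(4, 3) = 12)
Pow(Add(n, Mul(Add(26, -79), Pow(Add(Function('A')(-3, -5), 13), -1))), 2) = Pow(Add(12, Mul(Add(26, -79), Pow(Add(-14, 13), -1))), 2) = Pow(Add(12, Mul(-53, Pow(-1, -1))), 2) = Pow(Add(12, Mul(-53, -1)), 2) = Pow(Add(12, 53), 2) = Pow(65, 2) = 4225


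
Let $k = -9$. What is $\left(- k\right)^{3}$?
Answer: $729$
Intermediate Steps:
$\left(- k\right)^{3} = \left(\left(-1\right) \left(-9\right)\right)^{3} = 9^{3} = 729$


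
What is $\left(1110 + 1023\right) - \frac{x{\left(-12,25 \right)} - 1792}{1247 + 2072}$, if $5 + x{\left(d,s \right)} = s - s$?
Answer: $\frac{7081224}{3319} \approx 2133.5$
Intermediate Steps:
$x{\left(d,s \right)} = -5$ ($x{\left(d,s \right)} = -5 + \left(s - s\right) = -5 + 0 = -5$)
$\left(1110 + 1023\right) - \frac{x{\left(-12,25 \right)} - 1792}{1247 + 2072} = \left(1110 + 1023\right) - \frac{-5 - 1792}{1247 + 2072} = 2133 - - \frac{1797}{3319} = 2133 + \frac{1797}{3319} = \frac{7081224}{3319}$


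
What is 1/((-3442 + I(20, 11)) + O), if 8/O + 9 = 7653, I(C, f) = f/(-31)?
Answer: -59241/203928481 ≈ -0.00029050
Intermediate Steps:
I(C, f) = -f/31 (I(C, f) = f*(-1/31) = -f/31)
O = 2/1911 (O = 8/(-9 + 7653) = 8/7644 = 8*(1/7644) = 2/1911 ≈ 0.0010466)
1/((-3442 + I(20, 11)) + O) = 1/((-3442 - 1/31*11) + 2/1911) = 1/((-3442 - 11/31) + 2/1911) = 1/(-106713/31 + 2/1911) = 1/(-203928481/59241) = -59241/203928481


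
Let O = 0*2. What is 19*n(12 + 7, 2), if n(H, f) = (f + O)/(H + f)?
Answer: 38/21 ≈ 1.8095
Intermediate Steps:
O = 0
n(H, f) = f/(H + f) (n(H, f) = (f + 0)/(H + f) = f/(H + f))
19*n(12 + 7, 2) = 19*(2/((12 + 7) + 2)) = 19*(2/(19 + 2)) = 19*(2/21) = 38/21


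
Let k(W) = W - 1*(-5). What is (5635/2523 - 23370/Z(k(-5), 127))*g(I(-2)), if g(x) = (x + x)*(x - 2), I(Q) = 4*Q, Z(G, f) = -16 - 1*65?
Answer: 1056336800/22707 ≈ 46520.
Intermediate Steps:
k(W) = 5 + W (k(W) = W + 5 = 5 + W)
Z(G, f) = -81 (Z(G, f) = -16 - 65 = -81)
g(x) = 2*x*(-2 + x) (g(x) = (2*x)*(-2 + x) = 2*x*(-2 + x))
(5635/2523 - 23370/Z(k(-5), 127))*g(I(-2)) = (5635/2523 - 23370/(-81))*(2*(4*(-2))*(-2 + 4*(-2))) = (5635*(1/2523) - 23370*(-1/81))*(2*(-8)*(-2 - 8)) = (5635/2523 + 7790/27)*(2*(-8)*(-10)) = (6602105/22707)*160 = 1056336800/22707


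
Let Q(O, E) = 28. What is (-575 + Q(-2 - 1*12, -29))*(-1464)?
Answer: 800808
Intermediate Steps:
(-575 + Q(-2 - 1*12, -29))*(-1464) = (-575 + 28)*(-1464) = -547*(-1464) = 800808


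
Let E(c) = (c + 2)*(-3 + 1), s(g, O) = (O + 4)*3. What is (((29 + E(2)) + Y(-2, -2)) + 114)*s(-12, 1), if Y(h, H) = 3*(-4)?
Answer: 1845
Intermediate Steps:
s(g, O) = 12 + 3*O (s(g, O) = (4 + O)*3 = 12 + 3*O)
Y(h, H) = -12
E(c) = -4 - 2*c (E(c) = (2 + c)*(-2) = -4 - 2*c)
(((29 + E(2)) + Y(-2, -2)) + 114)*s(-12, 1) = (((29 + (-4 - 2*2)) - 12) + 114)*(12 + 3*1) = (((29 + (-4 - 4)) - 12) + 114)*(12 + 3) = (((29 - 8) - 12) + 114)*15 = ((21 - 12) + 114)*15 = (9 + 114)*15 = 123*15 = 1845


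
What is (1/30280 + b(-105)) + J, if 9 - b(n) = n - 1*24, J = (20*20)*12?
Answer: 149522641/30280 ≈ 4938.0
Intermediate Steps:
J = 4800 (J = 400*12 = 4800)
b(n) = 33 - n (b(n) = 9 - (n - 1*24) = 9 - (n - 24) = 9 - (-24 + n) = 9 + (24 - n) = 33 - n)
(1/30280 + b(-105)) + J = (1/30280 + (33 - 1*(-105))) + 4800 = (1/30280 + (33 + 105)) + 4800 = (1/30280 + 138) + 4800 = 4178641/30280 + 4800 = 149522641/30280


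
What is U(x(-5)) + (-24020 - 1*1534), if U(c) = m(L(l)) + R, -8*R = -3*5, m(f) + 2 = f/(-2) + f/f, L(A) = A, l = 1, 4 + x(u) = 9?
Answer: -204429/8 ≈ -25554.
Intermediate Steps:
x(u) = 5 (x(u) = -4 + 9 = 5)
m(f) = -1 - f/2 (m(f) = -2 + (f/(-2) + f/f) = -2 + (f*(-½) + 1) = -2 + (-f/2 + 1) = -2 + (1 - f/2) = -1 - f/2)
R = 15/8 (R = -(-3)*5/8 = -⅛*(-15) = 15/8 ≈ 1.8750)
U(c) = 3/8 (U(c) = (-1 - ½*1) + 15/8 = (-1 - ½) + 15/8 = -3/2 + 15/8 = 3/8)
U(x(-5)) + (-24020 - 1*1534) = 3/8 + (-24020 - 1*1534) = 3/8 + (-24020 - 1534) = 3/8 - 25554 = -204429/8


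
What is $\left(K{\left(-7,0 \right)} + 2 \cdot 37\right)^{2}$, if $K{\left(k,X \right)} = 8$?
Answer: $6724$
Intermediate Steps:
$\left(K{\left(-7,0 \right)} + 2 \cdot 37\right)^{2} = \left(8 + 2 \cdot 37\right)^{2} = \left(8 + 74\right)^{2} = 82^{2} = 6724$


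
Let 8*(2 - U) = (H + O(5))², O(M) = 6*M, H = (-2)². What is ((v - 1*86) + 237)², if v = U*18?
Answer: 5827396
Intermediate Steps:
H = 4
U = -285/2 (U = 2 - (4 + 6*5)²/8 = 2 - (4 + 30)²/8 = 2 - ⅛*34² = 2 - ⅛*1156 = 2 - 289/2 = -285/2 ≈ -142.50)
v = -2565 (v = -285/2*18 = -2565)
((v - 1*86) + 237)² = ((-2565 - 1*86) + 237)² = ((-2565 - 86) + 237)² = (-2651 + 237)² = (-2414)² = 5827396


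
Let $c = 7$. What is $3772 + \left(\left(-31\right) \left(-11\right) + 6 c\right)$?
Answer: $4155$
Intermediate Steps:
$3772 + \left(\left(-31\right) \left(-11\right) + 6 c\right) = 3772 + \left(\left(-31\right) \left(-11\right) + 6 \cdot 7\right) = 3772 + \left(341 + 42\right) = 3772 + 383 = 4155$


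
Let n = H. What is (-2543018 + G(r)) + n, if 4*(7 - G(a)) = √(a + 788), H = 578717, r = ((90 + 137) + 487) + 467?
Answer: -1964294 - √1969/4 ≈ -1.9643e+6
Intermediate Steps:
r = 1181 (r = (227 + 487) + 467 = 714 + 467 = 1181)
G(a) = 7 - √(788 + a)/4 (G(a) = 7 - √(a + 788)/4 = 7 - √(788 + a)/4)
n = 578717
(-2543018 + G(r)) + n = (-2543018 + (7 - √(788 + 1181)/4)) + 578717 = (-2543018 + (7 - √1969/4)) + 578717 = (-2543011 - √1969/4) + 578717 = -1964294 - √1969/4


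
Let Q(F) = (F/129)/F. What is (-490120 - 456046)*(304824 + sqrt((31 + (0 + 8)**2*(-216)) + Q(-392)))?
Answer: -288414104784 - 3784664*I*sqrt(14345574)/129 ≈ -2.8841e+11 - 1.1112e+8*I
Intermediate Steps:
Q(F) = 1/129 (Q(F) = (F*(1/129))/F = (F/129)/F = 1/129)
(-490120 - 456046)*(304824 + sqrt((31 + (0 + 8)**2*(-216)) + Q(-392))) = (-490120 - 456046)*(304824 + sqrt((31 + (0 + 8)**2*(-216)) + 1/129)) = -946166*(304824 + sqrt((31 + 8**2*(-216)) + 1/129)) = -946166*(304824 + sqrt((31 + 64*(-216)) + 1/129)) = -946166*(304824 + sqrt((31 - 13824) + 1/129)) = -946166*(304824 + sqrt(-13793 + 1/129)) = -946166*(304824 + sqrt(-1779296/129)) = -946166*(304824 + 4*I*sqrt(14345574)/129) = -288414104784 - 3784664*I*sqrt(14345574)/129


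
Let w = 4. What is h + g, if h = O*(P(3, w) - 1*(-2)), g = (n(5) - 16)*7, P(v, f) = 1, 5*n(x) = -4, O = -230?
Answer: -4038/5 ≈ -807.60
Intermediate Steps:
n(x) = -⅘ (n(x) = (⅕)*(-4) = -⅘)
g = -588/5 (g = (-⅘ - 16)*7 = -84/5*7 = -588/5 ≈ -117.60)
h = -690 (h = -230*(1 - 1*(-2)) = -230*(1 + 2) = -230*3 = -690)
h + g = -690 - 588/5 = -4038/5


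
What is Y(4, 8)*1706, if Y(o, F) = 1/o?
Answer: 853/2 ≈ 426.50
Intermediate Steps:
Y(4, 8)*1706 = 1706/4 = (¼)*1706 = 853/2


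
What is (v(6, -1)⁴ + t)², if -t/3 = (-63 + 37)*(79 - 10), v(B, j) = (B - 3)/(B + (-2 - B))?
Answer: 7429233249/256 ≈ 2.9020e+7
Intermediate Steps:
v(B, j) = 3/2 - B/2 (v(B, j) = (-3 + B)/(-2) = (-3 + B)*(-½) = 3/2 - B/2)
t = 5382 (t = -3*(-63 + 37)*(79 - 10) = -(-78)*69 = -3*(-1794) = 5382)
(v(6, -1)⁴ + t)² = ((3/2 - ½*6)⁴ + 5382)² = ((3/2 - 3)⁴ + 5382)² = ((-3/2)⁴ + 5382)² = (81/16 + 5382)² = (86193/16)² = 7429233249/256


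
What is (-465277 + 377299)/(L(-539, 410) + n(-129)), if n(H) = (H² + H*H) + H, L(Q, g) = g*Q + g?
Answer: 87978/187427 ≈ 0.46940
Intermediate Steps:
L(Q, g) = g + Q*g (L(Q, g) = Q*g + g = g + Q*g)
n(H) = H + 2*H² (n(H) = (H² + H²) + H = 2*H² + H = H + 2*H²)
(-465277 + 377299)/(L(-539, 410) + n(-129)) = (-465277 + 377299)/(410*(1 - 539) - 129*(1 + 2*(-129))) = -87978/(410*(-538) - 129*(1 - 258)) = -87978/(-220580 - 129*(-257)) = -87978/(-220580 + 33153) = -87978/(-187427) = -87978*(-1/187427) = 87978/187427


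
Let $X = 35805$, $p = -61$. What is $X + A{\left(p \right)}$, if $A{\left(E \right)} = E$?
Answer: $35744$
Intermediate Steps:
$X + A{\left(p \right)} = 35805 - 61 = 35744$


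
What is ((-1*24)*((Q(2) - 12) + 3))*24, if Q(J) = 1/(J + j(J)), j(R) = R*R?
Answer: 5088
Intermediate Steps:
j(R) = R²
Q(J) = 1/(J + J²)
((-1*24)*((Q(2) - 12) + 3))*24 = ((-1*24)*((1/(2*(1 + 2)) - 12) + 3))*24 = -24*(((½)/3 - 12) + 3)*24 = -24*(((½)*(⅓) - 12) + 3)*24 = -24*((⅙ - 12) + 3)*24 = -24*(-71/6 + 3)*24 = -24*(-53/6)*24 = 212*24 = 5088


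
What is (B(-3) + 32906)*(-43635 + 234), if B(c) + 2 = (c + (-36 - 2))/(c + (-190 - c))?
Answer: -271334415201/190 ≈ -1.4281e+9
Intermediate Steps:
B(c) = -9/5 - c/190 (B(c) = -2 + (c + (-36 - 2))/(c + (-190 - c)) = -2 + (c - 38)/(-190) = -2 + (-38 + c)*(-1/190) = -2 + (⅕ - c/190) = -9/5 - c/190)
(B(-3) + 32906)*(-43635 + 234) = ((-9/5 - 1/190*(-3)) + 32906)*(-43635 + 234) = ((-9/5 + 3/190) + 32906)*(-43401) = (-339/190 + 32906)*(-43401) = (6251801/190)*(-43401) = -271334415201/190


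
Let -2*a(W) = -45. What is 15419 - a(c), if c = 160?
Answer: 30793/2 ≈ 15397.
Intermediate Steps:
a(W) = 45/2 (a(W) = -1/2*(-45) = 45/2)
15419 - a(c) = 15419 - 1*45/2 = 15419 - 45/2 = 30793/2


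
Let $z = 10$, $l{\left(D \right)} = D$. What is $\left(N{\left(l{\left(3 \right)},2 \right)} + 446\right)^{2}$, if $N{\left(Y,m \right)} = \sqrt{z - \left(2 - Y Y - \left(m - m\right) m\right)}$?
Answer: $\left(446 + \sqrt{17}\right)^{2} \approx 2.0261 \cdot 10^{5}$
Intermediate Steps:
$N{\left(Y,m \right)} = \sqrt{8 + Y^{2}}$ ($N{\left(Y,m \right)} = \sqrt{10 - \left(2 - Y Y - \left(m - m\right) m\right)} = \sqrt{10 + \left(\left(Y^{2} + 0 m\right) - 2\right)} = \sqrt{10 + \left(\left(Y^{2} + 0\right) - 2\right)} = \sqrt{10 + \left(Y^{2} - 2\right)} = \sqrt{10 + \left(-2 + Y^{2}\right)} = \sqrt{8 + Y^{2}}$)
$\left(N{\left(l{\left(3 \right)},2 \right)} + 446\right)^{2} = \left(\sqrt{8 + 3^{2}} + 446\right)^{2} = \left(\sqrt{8 + 9} + 446\right)^{2} = \left(\sqrt{17} + 446\right)^{2} = \left(446 + \sqrt{17}\right)^{2}$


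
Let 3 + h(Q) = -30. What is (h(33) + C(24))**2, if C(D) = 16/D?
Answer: 9409/9 ≈ 1045.4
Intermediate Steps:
h(Q) = -33 (h(Q) = -3 - 30 = -33)
(h(33) + C(24))**2 = (-33 + 16/24)**2 = (-33 + 16*(1/24))**2 = (-33 + 2/3)**2 = (-97/3)**2 = 9409/9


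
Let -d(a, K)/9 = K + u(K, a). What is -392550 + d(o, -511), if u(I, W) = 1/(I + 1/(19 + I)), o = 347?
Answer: -97535920335/251413 ≈ -3.8795e+5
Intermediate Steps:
d(a, K) = -9*K - 9*(19 + K)/(1 + K² + 19*K) (d(a, K) = -9*(K + (19 + K)/(1 + K² + 19*K)) = -9*K - 9*(19 + K)/(1 + K² + 19*K))
-392550 + d(o, -511) = -392550 + 9*(-19 - 1*(-511)³ - 19*(-511)² - 2*(-511))/(1 + (-511)² + 19*(-511)) = -392550 + 9*(-19 - 1*(-133432831) - 19*261121 + 1022)/(1 + 261121 - 9709) = -392550 + 9*(-19 + 133432831 - 4961299 + 1022)/251413 = -392550 + 9*(1/251413)*128472535 = -392550 + 1156252815/251413 = -97535920335/251413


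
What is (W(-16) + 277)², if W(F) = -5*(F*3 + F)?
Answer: 356409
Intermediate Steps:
W(F) = -20*F (W(F) = -5*(3*F + F) = -20*F)
(W(-16) + 277)² = (-20*(-16) + 277)² = (320 + 277)² = 597² = 356409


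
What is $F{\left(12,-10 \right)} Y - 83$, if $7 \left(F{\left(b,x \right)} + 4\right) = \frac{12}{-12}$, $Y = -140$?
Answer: $497$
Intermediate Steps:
$F{\left(b,x \right)} = - \frac{29}{7}$ ($F{\left(b,x \right)} = -4 + \frac{12 \frac{1}{-12}}{7} = -4 + \frac{12 \left(- \frac{1}{12}\right)}{7} = -4 + \frac{1}{7} \left(-1\right) = -4 - \frac{1}{7} = - \frac{29}{7}$)
$F{\left(12,-10 \right)} Y - 83 = \left(- \frac{29}{7}\right) \left(-140\right) - 83 = 580 - 83 = 497$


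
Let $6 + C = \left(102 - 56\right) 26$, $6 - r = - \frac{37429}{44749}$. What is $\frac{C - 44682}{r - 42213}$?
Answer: $\frac{973111754}{944341807} \approx 1.0305$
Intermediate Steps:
$r = \frac{305923}{44749}$ ($r = 6 - - \frac{37429}{44749} = 6 + \frac{37429}{44749} = \frac{305923}{44749} \approx 6.8364$)
$C = 1190$ ($C = -6 + \left(102 - 56\right) 26 = -6 + 46 \cdot 26 = -6 + 1196 = 1190$)
$\frac{C - 44682}{r - 42213} = \frac{1190 - 44682}{\frac{305923}{44749} - 42213} = - \frac{43492}{- \frac{1888683614}{44749}} = \left(-43492\right) \left(- \frac{44749}{1888683614}\right) = \frac{973111754}{944341807}$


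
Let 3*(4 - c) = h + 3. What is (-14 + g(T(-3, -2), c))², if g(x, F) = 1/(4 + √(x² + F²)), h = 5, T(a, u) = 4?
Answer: 4315/16 - 195*√10/8 ≈ 192.61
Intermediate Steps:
c = 4/3 (c = 4 - (5 + 3)/3 = 4 - ⅓*8 = 4 - 8/3 = 4/3 ≈ 1.3333)
g(x, F) = 1/(4 + √(F² + x²))
(-14 + g(T(-3, -2), c))² = (-14 + 1/(4 + √((4/3)² + 4²)))² = (-14 + 1/(4 + √(16/9 + 16)))² = (-14 + 1/(4 + √(160/9)))² = (-14 + 1/(4 + 4*√10/3))²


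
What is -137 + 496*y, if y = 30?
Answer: 14743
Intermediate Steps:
-137 + 496*y = -137 + 496*30 = -137 + 14880 = 14743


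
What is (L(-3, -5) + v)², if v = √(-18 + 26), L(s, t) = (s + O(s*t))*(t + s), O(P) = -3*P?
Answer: 147464 + 1536*√2 ≈ 1.4964e+5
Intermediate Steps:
L(s, t) = (s + t)*(s - 3*s*t) (L(s, t) = (s - 3*s*t)*(t + s) = (s - 3*s*t)*(s + t) = (s + t)*(s - 3*s*t))
v = 2*√2 (v = √8 = 2*√2 ≈ 2.8284)
(L(-3, -5) + v)² = (-3*(-3 - 5 - 3*(-5)² - 3*(-3)*(-5)) + 2*√2)² = (-3*(-3 - 5 - 3*25 - 45) + 2*√2)² = (-3*(-3 - 5 - 75 - 45) + 2*√2)² = (-3*(-128) + 2*√2)² = (384 + 2*√2)²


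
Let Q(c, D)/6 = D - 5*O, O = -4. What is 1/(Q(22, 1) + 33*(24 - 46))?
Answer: -1/600 ≈ -0.0016667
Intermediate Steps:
Q(c, D) = 120 + 6*D (Q(c, D) = 6*(D - 5*(-4)) = 6*(D + 20) = 6*(20 + D) = 120 + 6*D)
1/(Q(22, 1) + 33*(24 - 46)) = 1/((120 + 6*1) + 33*(24 - 46)) = 1/((120 + 6) + 33*(-22)) = 1/(126 - 726) = 1/(-600) = -1/600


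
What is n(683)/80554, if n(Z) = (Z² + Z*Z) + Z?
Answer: 933661/80554 ≈ 11.590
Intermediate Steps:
n(Z) = Z + 2*Z² (n(Z) = (Z² + Z²) + Z = 2*Z² + Z = Z + 2*Z²)
n(683)/80554 = (683*(1 + 2*683))/80554 = (683*(1 + 1366))*(1/80554) = (683*1367)*(1/80554) = 933661*(1/80554) = 933661/80554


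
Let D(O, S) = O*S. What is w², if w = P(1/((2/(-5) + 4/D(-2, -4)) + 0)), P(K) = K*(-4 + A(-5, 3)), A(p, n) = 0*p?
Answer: 1600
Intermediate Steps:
A(p, n) = 0
P(K) = -4*K (P(K) = K*(-4 + 0) = K*(-4) = -4*K)
w = -40 (w = -4/((2/(-5) + 4/((-2*(-4)))) + 0) = -4/((2*(-⅕) + 4/8) + 0) = -4/((-⅖ + 4*(⅛)) + 0) = -4/((-⅖ + ½) + 0) = -4/(⅒ + 0) = -4/⅒ = -4*10 = -40)
w² = (-40)² = 1600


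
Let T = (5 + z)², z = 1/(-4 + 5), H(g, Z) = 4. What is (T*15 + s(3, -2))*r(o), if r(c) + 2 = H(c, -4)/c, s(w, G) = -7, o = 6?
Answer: -2132/3 ≈ -710.67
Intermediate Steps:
z = 1 (z = 1/1 = 1)
r(c) = -2 + 4/c
T = 36 (T = (5 + 1)² = 6² = 36)
(T*15 + s(3, -2))*r(o) = (36*15 - 7)*(-2 + 4/6) = (540 - 7)*(-2 + 4*(⅙)) = 533*(-2 + ⅔) = 533*(-4/3) = -2132/3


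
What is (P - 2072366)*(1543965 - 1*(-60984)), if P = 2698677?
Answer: 1005197213139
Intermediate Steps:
(P - 2072366)*(1543965 - 1*(-60984)) = (2698677 - 2072366)*(1543965 - 1*(-60984)) = 626311*(1543965 + 60984) = 626311*1604949 = 1005197213139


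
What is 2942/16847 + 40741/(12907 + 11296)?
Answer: 757568853/407747941 ≈ 1.8579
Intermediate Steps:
2942/16847 + 40741/(12907 + 11296) = 2942*(1/16847) + 40741/24203 = 2942/16847 + 40741*(1/24203) = 2942/16847 + 40741/24203 = 757568853/407747941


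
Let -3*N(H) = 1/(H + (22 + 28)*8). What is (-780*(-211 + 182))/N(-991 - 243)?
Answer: 56595240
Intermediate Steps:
N(H) = -1/(3*(400 + H)) (N(H) = -1/(3*(H + (22 + 28)*8)) = -1/(3*(H + 50*8)) = -1/(3*(H + 400)) = -1/(3*(400 + H)))
(-780*(-211 + 182))/N(-991 - 243) = (-780*(-211 + 182))/((-1/(1200 + 3*(-991 - 243)))) = (-780*(-29))/((-1/(1200 + 3*(-1234)))) = 22620/((-1/(1200 - 3702))) = 22620/((-1/(-2502))) = 22620/((-1*(-1/2502))) = 22620/(1/2502) = 22620*2502 = 56595240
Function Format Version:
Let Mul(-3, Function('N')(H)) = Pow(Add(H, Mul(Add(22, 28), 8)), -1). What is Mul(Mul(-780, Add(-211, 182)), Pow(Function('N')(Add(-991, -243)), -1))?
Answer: 56595240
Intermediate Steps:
Function('N')(H) = Mul(Rational(-1, 3), Pow(Add(400, H), -1)) (Function('N')(H) = Mul(Rational(-1, 3), Pow(Add(H, Mul(Add(22, 28), 8)), -1)) = Mul(Rational(-1, 3), Pow(Add(H, Mul(50, 8)), -1)) = Mul(Rational(-1, 3), Pow(Add(H, 400), -1)) = Mul(Rational(-1, 3), Pow(Add(400, H), -1)))
Mul(Mul(-780, Add(-211, 182)), Pow(Function('N')(Add(-991, -243)), -1)) = Mul(Mul(-780, Add(-211, 182)), Pow(Mul(-1, Pow(Add(1200, Mul(3, Add(-991, -243))), -1)), -1)) = Mul(Mul(-780, -29), Pow(Mul(-1, Pow(Add(1200, Mul(3, -1234)), -1)), -1)) = Mul(22620, Pow(Mul(-1, Pow(Add(1200, -3702), -1)), -1)) = Mul(22620, Pow(Mul(-1, Pow(-2502, -1)), -1)) = Mul(22620, Pow(Mul(-1, Rational(-1, 2502)), -1)) = Mul(22620, Pow(Rational(1, 2502), -1)) = Mul(22620, 2502) = 56595240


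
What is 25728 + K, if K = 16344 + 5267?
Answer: 47339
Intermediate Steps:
K = 21611
25728 + K = 25728 + 21611 = 47339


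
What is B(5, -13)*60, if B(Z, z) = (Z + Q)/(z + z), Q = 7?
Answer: -360/13 ≈ -27.692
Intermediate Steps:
B(Z, z) = (7 + Z)/(2*z) (B(Z, z) = (Z + 7)/(z + z) = (7 + Z)/((2*z)) = (7 + Z)*(1/(2*z)) = (7 + Z)/(2*z))
B(5, -13)*60 = ((½)*(7 + 5)/(-13))*60 = ((½)*(-1/13)*12)*60 = -6/13*60 = -360/13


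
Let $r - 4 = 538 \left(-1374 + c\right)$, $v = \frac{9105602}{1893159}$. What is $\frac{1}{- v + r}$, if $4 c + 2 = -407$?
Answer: $- \frac{3786318}{3007182013687} \approx -1.2591 \cdot 10^{-6}$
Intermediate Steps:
$c = - \frac{409}{4}$ ($c = - \frac{1}{2} + \frac{1}{4} \left(-407\right) = - \frac{1}{2} - \frac{407}{4} = - \frac{409}{4} \approx -102.25$)
$v = \frac{9105602}{1893159}$ ($v = 9105602 \cdot \frac{1}{1893159} = \frac{9105602}{1893159} \approx 4.8097$)
$r = - \frac{1588437}{2}$ ($r = 4 + 538 \left(-1374 - \frac{409}{4}\right) = 4 + 538 \left(- \frac{5905}{4}\right) = 4 - \frac{1588445}{2} = - \frac{1588437}{2} \approx -7.9422 \cdot 10^{5}$)
$\frac{1}{- v + r} = \frac{1}{\left(-1\right) \frac{9105602}{1893159} - \frac{1588437}{2}} = \frac{1}{- \frac{9105602}{1893159} - \frac{1588437}{2}} = \frac{1}{- \frac{3007182013687}{3786318}} = - \frac{3786318}{3007182013687}$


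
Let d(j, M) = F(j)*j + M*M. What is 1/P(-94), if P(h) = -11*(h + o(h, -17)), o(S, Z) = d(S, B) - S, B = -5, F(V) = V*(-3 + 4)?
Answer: -1/97471 ≈ -1.0259e-5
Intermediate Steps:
F(V) = V (F(V) = V*1 = V)
d(j, M) = M**2 + j**2 (d(j, M) = j*j + M*M = j**2 + M**2 = M**2 + j**2)
o(S, Z) = 25 + S**2 - S (o(S, Z) = ((-5)**2 + S**2) - S = (25 + S**2) - S = 25 + S**2 - S)
P(h) = -275 - 11*h**2 (P(h) = -11*(h + (25 + h**2 - h)) = -11*(25 + h**2) = -275 - 11*h**2)
1/P(-94) = 1/(-275 - 11*(-94)**2) = 1/(-275 - 11*8836) = 1/(-275 - 97196) = 1/(-97471) = -1/97471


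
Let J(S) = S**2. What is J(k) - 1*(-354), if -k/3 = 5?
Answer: 579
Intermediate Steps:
k = -15 (k = -3*5 = -15)
J(k) - 1*(-354) = (-15)**2 - 1*(-354) = 225 + 354 = 579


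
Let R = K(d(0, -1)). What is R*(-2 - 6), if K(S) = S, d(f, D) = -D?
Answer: -8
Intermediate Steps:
R = 1 (R = -1*(-1) = 1)
R*(-2 - 6) = 1*(-2 - 6) = 1*(-8) = -8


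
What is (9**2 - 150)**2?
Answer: 4761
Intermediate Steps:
(9**2 - 150)**2 = (81 - 150)**2 = (-69)**2 = 4761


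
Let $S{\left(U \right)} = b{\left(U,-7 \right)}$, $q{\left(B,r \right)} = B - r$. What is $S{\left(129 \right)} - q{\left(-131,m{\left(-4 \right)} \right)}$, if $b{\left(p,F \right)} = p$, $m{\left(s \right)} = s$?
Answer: $256$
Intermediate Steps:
$S{\left(U \right)} = U$
$S{\left(129 \right)} - q{\left(-131,m{\left(-4 \right)} \right)} = 129 - \left(-131 - -4\right) = 129 - \left(-131 + 4\right) = 129 - -127 = 129 + 127 = 256$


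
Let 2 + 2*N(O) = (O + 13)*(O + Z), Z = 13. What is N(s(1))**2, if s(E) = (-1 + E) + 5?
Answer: 25921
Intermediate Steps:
s(E) = 4 + E
N(O) = -1 + (13 + O)**2/2 (N(O) = -1 + ((O + 13)*(O + 13))/2 = -1 + ((13 + O)*(13 + O))/2 = -1 + (13 + O)**2/2)
N(s(1))**2 = (167/2 + (4 + 1)**2/2 + 13*(4 + 1))**2 = (167/2 + (1/2)*5**2 + 13*5)**2 = (167/2 + (1/2)*25 + 65)**2 = (167/2 + 25/2 + 65)**2 = 161**2 = 25921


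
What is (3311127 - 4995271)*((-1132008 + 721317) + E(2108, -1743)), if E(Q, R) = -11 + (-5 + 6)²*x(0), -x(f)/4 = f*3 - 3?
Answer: 691661099360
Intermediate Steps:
x(f) = 12 - 12*f (x(f) = -4*(f*3 - 3) = -4*(3*f - 3) = -4*(-3 + 3*f) = 12 - 12*f)
E(Q, R) = 1 (E(Q, R) = -11 + (-5 + 6)²*(12 - 12*0) = -11 + 1²*(12 + 0) = -11 + 1*12 = -11 + 12 = 1)
(3311127 - 4995271)*((-1132008 + 721317) + E(2108, -1743)) = (3311127 - 4995271)*((-1132008 + 721317) + 1) = -1684144*(-410691 + 1) = -1684144*(-410690) = 691661099360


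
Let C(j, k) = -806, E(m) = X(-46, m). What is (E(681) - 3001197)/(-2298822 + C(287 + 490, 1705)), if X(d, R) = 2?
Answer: 3001195/2299628 ≈ 1.3051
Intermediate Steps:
E(m) = 2
(E(681) - 3001197)/(-2298822 + C(287 + 490, 1705)) = (2 - 3001197)/(-2298822 - 806) = -3001195/(-2299628) = -3001195*(-1/2299628) = 3001195/2299628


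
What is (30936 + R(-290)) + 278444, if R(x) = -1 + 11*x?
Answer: 306189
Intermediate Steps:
(30936 + R(-290)) + 278444 = (30936 + (-1 + 11*(-290))) + 278444 = (30936 + (-1 - 3190)) + 278444 = (30936 - 3191) + 278444 = 27745 + 278444 = 306189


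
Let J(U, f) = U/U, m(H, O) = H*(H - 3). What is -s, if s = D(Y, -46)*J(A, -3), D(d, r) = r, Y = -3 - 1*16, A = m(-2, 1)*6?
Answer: 46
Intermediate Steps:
m(H, O) = H*(-3 + H)
A = 60 (A = -2*(-3 - 2)*6 = -2*(-5)*6 = 10*6 = 60)
Y = -19 (Y = -3 - 16 = -19)
J(U, f) = 1
s = -46 (s = -46*1 = -46)
-s = -1*(-46) = 46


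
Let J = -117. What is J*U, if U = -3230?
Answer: 377910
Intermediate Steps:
J*U = -117*(-3230) = 377910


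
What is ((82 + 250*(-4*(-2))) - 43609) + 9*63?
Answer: -40960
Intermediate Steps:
((82 + 250*(-4*(-2))) - 43609) + 9*63 = ((82 + 250*8) - 43609) + 567 = ((82 + 2000) - 43609) + 567 = (2082 - 43609) + 567 = -41527 + 567 = -40960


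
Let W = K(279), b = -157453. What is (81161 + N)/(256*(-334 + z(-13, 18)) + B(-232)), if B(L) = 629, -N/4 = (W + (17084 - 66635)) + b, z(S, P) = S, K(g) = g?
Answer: -302687/29401 ≈ -10.295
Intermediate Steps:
W = 279
N = 826900 (N = -4*((279 + (17084 - 66635)) - 157453) = -4*((279 - 49551) - 157453) = -4*(-49272 - 157453) = -4*(-206725) = 826900)
(81161 + N)/(256*(-334 + z(-13, 18)) + B(-232)) = (81161 + 826900)/(256*(-334 - 13) + 629) = 908061/(256*(-347) + 629) = 908061/(-88832 + 629) = 908061/(-88203) = 908061*(-1/88203) = -302687/29401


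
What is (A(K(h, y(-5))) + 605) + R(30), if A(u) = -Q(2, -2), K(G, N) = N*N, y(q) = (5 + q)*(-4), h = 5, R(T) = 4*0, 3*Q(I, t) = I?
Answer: 1813/3 ≈ 604.33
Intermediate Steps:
Q(I, t) = I/3
R(T) = 0
y(q) = -20 - 4*q
K(G, N) = N²
A(u) = -⅔ (A(u) = -2/3 = -1*⅔ = -⅔)
(A(K(h, y(-5))) + 605) + R(30) = (-⅔ + 605) + 0 = 1813/3 + 0 = 1813/3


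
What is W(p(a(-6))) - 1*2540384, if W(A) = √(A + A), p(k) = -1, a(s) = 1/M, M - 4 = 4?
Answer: -2540384 + I*√2 ≈ -2.5404e+6 + 1.4142*I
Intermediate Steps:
M = 8 (M = 4 + 4 = 8)
a(s) = ⅛ (a(s) = 1/8 = ⅛)
W(A) = √2*√A (W(A) = √(2*A) = √2*√A)
W(p(a(-6))) - 1*2540384 = √2*√(-1) - 1*2540384 = √2*I - 2540384 = I*√2 - 2540384 = -2540384 + I*√2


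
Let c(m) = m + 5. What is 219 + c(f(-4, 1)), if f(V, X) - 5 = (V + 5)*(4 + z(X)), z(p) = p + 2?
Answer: 236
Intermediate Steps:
z(p) = 2 + p
f(V, X) = 5 + (5 + V)*(6 + X) (f(V, X) = 5 + (V + 5)*(4 + (2 + X)) = 5 + (5 + V)*(6 + X))
c(m) = 5 + m
219 + c(f(-4, 1)) = 219 + (5 + (35 + 5*1 + 6*(-4) - 4*1)) = 219 + (5 + (35 + 5 - 24 - 4)) = 219 + (5 + 12) = 219 + 17 = 236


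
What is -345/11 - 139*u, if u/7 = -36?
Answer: 384963/11 ≈ 34997.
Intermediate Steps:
u = -252 (u = 7*(-36) = -252)
-345/11 - 139*u = -345/11 - 139*(-252) = -345*1/11 + 35028 = -345/11 + 35028 = 384963/11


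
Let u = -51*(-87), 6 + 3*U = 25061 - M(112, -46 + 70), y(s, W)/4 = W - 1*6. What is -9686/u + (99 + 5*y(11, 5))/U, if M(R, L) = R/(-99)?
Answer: -824916199/379525221 ≈ -2.1735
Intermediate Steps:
y(s, W) = -24 + 4*W (y(s, W) = 4*(W - 1*6) = 4*(W - 6) = 4*(-6 + W) = -24 + 4*W)
M(R, L) = -R/99 (M(R, L) = R*(-1/99) = -R/99)
U = 2480557/297 (U = -2 + (25061 - (-1)*112/99)/3 = -2 + (25061 - 1*(-112/99))/3 = -2 + (25061 + 112/99)/3 = -2 + (1/3)*(2481151/99) = -2 + 2481151/297 = 2480557/297 ≈ 8352.0)
u = 4437
-9686/u + (99 + 5*y(11, 5))/U = -9686/4437 + (99 + 5*(-24 + 4*5))/(2480557/297) = -9686*1/4437 + (99 + 5*(-24 + 20))*(297/2480557) = -334/153 + (99 + 5*(-4))*(297/2480557) = -334/153 + (99 - 20)*(297/2480557) = -334/153 + 79*(297/2480557) = -334/153 + 23463/2480557 = -824916199/379525221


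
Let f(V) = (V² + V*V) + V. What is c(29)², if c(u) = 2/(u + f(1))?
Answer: 1/256 ≈ 0.0039063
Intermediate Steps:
f(V) = V + 2*V² (f(V) = (V² + V²) + V = 2*V² + V = V + 2*V²)
c(u) = 2/(3 + u) (c(u) = 2/(u + 1*(1 + 2*1)) = 2/(u + 1*(1 + 2)) = 2/(u + 1*3) = 2/(u + 3) = 2/(3 + u))
c(29)² = (2/(3 + 29))² = (2/32)² = (2*(1/32))² = (1/16)² = 1/256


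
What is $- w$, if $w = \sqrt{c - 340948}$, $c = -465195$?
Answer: $- i \sqrt{806143} \approx - 897.85 i$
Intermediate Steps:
$w = i \sqrt{806143}$ ($w = \sqrt{-465195 - 340948} = \sqrt{-806143} = i \sqrt{806143} \approx 897.85 i$)
$- w = - i \sqrt{806143}$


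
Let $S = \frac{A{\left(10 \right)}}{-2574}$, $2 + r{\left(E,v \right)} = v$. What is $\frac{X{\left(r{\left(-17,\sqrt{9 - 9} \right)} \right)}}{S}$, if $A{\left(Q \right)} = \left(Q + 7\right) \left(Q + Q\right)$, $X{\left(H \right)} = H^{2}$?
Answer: $- \frac{2574}{85} \approx -30.282$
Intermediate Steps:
$r{\left(E,v \right)} = -2 + v$
$A{\left(Q \right)} = 2 Q \left(7 + Q\right)$ ($A{\left(Q \right)} = \left(7 + Q\right) 2 Q = 2 Q \left(7 + Q\right)$)
$S = - \frac{170}{1287}$ ($S = \frac{2 \cdot 10 \left(7 + 10\right)}{-2574} = - \frac{2 \cdot 10 \cdot 17}{2574} = \left(- \frac{1}{2574}\right) 340 = - \frac{170}{1287} \approx -0.13209$)
$\frac{X{\left(r{\left(-17,\sqrt{9 - 9} \right)} \right)}}{S} = \frac{\left(-2 + \sqrt{9 - 9}\right)^{2}}{- \frac{170}{1287}} = \left(-2 + \sqrt{0}\right)^{2} \left(- \frac{1287}{170}\right) = \left(-2 + 0\right)^{2} \left(- \frac{1287}{170}\right) = \left(-2\right)^{2} \left(- \frac{1287}{170}\right) = 4 \left(- \frac{1287}{170}\right) = - \frac{2574}{85}$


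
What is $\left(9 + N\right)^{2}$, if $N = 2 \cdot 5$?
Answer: $361$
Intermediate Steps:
$N = 10$
$\left(9 + N\right)^{2} = \left(9 + 10\right)^{2} = 19^{2} = 361$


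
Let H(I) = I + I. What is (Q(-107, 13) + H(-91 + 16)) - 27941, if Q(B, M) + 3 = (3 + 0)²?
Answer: -28085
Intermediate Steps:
Q(B, M) = 6 (Q(B, M) = -3 + (3 + 0)² = -3 + 3² = -3 + 9 = 6)
H(I) = 2*I
(Q(-107, 13) + H(-91 + 16)) - 27941 = (6 + 2*(-91 + 16)) - 27941 = (6 + 2*(-75)) - 27941 = (6 - 150) - 27941 = -144 - 27941 = -28085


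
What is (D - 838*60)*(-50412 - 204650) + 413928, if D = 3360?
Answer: 11967922968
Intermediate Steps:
(D - 838*60)*(-50412 - 204650) + 413928 = (3360 - 838*60)*(-50412 - 204650) + 413928 = (3360 - 50280)*(-255062) + 413928 = -46920*(-255062) + 413928 = 11967509040 + 413928 = 11967922968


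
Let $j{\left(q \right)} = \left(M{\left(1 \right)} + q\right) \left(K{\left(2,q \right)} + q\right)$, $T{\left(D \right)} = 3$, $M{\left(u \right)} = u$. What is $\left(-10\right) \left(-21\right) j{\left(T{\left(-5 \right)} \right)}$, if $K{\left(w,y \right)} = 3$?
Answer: $5040$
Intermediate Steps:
$j{\left(q \right)} = \left(1 + q\right) \left(3 + q\right)$
$\left(-10\right) \left(-21\right) j{\left(T{\left(-5 \right)} \right)} = \left(-10\right) \left(-21\right) \left(3 + 3^{2} + 4 \cdot 3\right) = 210 \left(3 + 9 + 12\right) = 210 \cdot 24 = 5040$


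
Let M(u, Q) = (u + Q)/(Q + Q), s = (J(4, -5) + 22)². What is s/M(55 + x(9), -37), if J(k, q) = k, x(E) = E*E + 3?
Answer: -25012/51 ≈ -490.43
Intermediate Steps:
x(E) = 3 + E² (x(E) = E² + 3 = 3 + E²)
s = 676 (s = (4 + 22)² = 26² = 676)
M(u, Q) = (Q + u)/(2*Q) (M(u, Q) = (Q + u)/((2*Q)) = (Q + u)*(1/(2*Q)) = (Q + u)/(2*Q))
s/M(55 + x(9), -37) = 676/(((½)*(-37 + (55 + (3 + 9²)))/(-37))) = 676/(((½)*(-1/37)*(-37 + (55 + (3 + 81))))) = 676/(((½)*(-1/37)*(-37 + (55 + 84)))) = 676/(((½)*(-1/37)*(-37 + 139))) = 676/(((½)*(-1/37)*102)) = 676/(-51/37) = 676*(-37/51) = -25012/51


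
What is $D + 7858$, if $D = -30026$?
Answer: $-22168$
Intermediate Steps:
$D + 7858 = -30026 + 7858 = -22168$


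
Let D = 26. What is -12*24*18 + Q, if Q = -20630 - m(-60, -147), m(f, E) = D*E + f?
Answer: -21932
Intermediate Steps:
m(f, E) = f + 26*E (m(f, E) = 26*E + f = f + 26*E)
Q = -16748 (Q = -20630 - (-60 + 26*(-147)) = -20630 - (-60 - 3822) = -20630 - 1*(-3882) = -20630 + 3882 = -16748)
-12*24*18 + Q = -12*24*18 - 16748 = -288*18 - 16748 = -5184 - 16748 = -21932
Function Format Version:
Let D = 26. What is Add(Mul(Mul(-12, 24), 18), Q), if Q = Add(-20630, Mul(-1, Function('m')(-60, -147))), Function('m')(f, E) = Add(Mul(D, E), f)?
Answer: -21932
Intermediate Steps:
Function('m')(f, E) = Add(f, Mul(26, E)) (Function('m')(f, E) = Add(Mul(26, E), f) = Add(f, Mul(26, E)))
Q = -16748 (Q = Add(-20630, Mul(-1, Add(-60, Mul(26, -147)))) = Add(-20630, Mul(-1, Add(-60, -3822))) = Add(-20630, Mul(-1, -3882)) = Add(-20630, 3882) = -16748)
Add(Mul(Mul(-12, 24), 18), Q) = Add(Mul(Mul(-12, 24), 18), -16748) = Add(Mul(-288, 18), -16748) = Add(-5184, -16748) = -21932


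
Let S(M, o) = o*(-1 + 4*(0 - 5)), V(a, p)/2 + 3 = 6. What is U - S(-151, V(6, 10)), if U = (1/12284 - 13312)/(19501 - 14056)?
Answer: 8264159273/66886380 ≈ 123.56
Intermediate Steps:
V(a, p) = 6 (V(a, p) = -6 + 2*6 = -6 + 12 = 6)
S(M, o) = -21*o (S(M, o) = o*(-1 + 4*(-5)) = o*(-1 - 20) = o*(-21) = -21*o)
U = -163524607/66886380 (U = (1/12284 - 13312)/5445 = -163524607/12284*1/5445 = -163524607/66886380 ≈ -2.4448)
U - S(-151, V(6, 10)) = -163524607/66886380 - (-21)*6 = -163524607/66886380 - 1*(-126) = -163524607/66886380 + 126 = 8264159273/66886380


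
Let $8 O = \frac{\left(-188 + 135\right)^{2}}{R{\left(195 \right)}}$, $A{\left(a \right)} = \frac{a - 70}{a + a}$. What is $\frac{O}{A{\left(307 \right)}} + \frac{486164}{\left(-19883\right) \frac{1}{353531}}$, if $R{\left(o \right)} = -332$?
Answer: $- \frac{54094966599921353}{6257895888} \approx -8.6443 \cdot 10^{6}$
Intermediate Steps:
$A{\left(a \right)} = \frac{-70 + a}{2 a}$
$O = - \frac{2809}{2656}$ ($O = \frac{\left(-188 + 135\right)^{2} \frac{1}{-332}}{8} = \frac{\left(-53\right)^{2} \left(- \frac{1}{332}\right)}{8} = \frac{2809 \left(- \frac{1}{332}\right)}{8} = \frac{1}{8} \left(- \frac{2809}{332}\right) = - \frac{2809}{2656} \approx -1.0576$)
$\frac{O}{A{\left(307 \right)}} + \frac{486164}{\left(-19883\right) \frac{1}{353531}} = - \frac{2809}{2656 \frac{-70 + 307}{2 \cdot 307}} + \frac{486164}{\left(-19883\right) \frac{1}{353531}} = - \frac{2809}{2656 \cdot \frac{1}{2} \cdot \frac{1}{307} \cdot 237} + \frac{486164}{\left(-19883\right) \frac{1}{353531}} = - \frac{2809}{2656 \cdot \frac{237}{614}} + \frac{486164}{- \frac{19883}{353531}} = \left(- \frac{2809}{2656}\right) \frac{614}{237} + 486164 \left(- \frac{353531}{19883}\right) = - \frac{862363}{314736} - \frac{171874045084}{19883} = - \frac{54094966599921353}{6257895888}$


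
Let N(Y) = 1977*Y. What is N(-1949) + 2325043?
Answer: -1528130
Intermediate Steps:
N(-1949) + 2325043 = 1977*(-1949) + 2325043 = -3853173 + 2325043 = -1528130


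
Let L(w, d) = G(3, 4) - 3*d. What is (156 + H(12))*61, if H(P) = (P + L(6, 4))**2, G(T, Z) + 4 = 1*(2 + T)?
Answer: 9577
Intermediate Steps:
G(T, Z) = -2 + T (G(T, Z) = -4 + 1*(2 + T) = -4 + (2 + T) = -2 + T)
L(w, d) = 1 - 3*d (L(w, d) = (-2 + 3) - 3*d = 1 - 3*d)
H(P) = (-11 + P)**2 (H(P) = (P + (1 - 3*4))**2 = (P + (1 - 12))**2 = (P - 11)**2 = (-11 + P)**2)
(156 + H(12))*61 = (156 + (-11 + 12)**2)*61 = (156 + 1**2)*61 = (156 + 1)*61 = 157*61 = 9577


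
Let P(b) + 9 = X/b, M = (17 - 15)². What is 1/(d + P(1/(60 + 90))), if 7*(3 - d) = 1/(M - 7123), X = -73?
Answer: -49833/545970347 ≈ -9.1274e-5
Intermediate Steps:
M = 4 (M = 2² = 4)
P(b) = -9 - 73/b
d = 149500/49833 (d = 3 - 1/(7*(4 - 7123)) = 3 - ⅐/(-7119) = 3 - ⅐*(-1/7119) = 3 + 1/49833 = 149500/49833 ≈ 3.0000)
1/(d + P(1/(60 + 90))) = 1/(149500/49833 + (-9 - 73/(1/(60 + 90)))) = 1/(149500/49833 + (-9 - 73/(1/150))) = 1/(149500/49833 + (-9 - 73/1/150)) = 1/(149500/49833 + (-9 - 73*150)) = 1/(149500/49833 + (-9 - 10950)) = 1/(149500/49833 - 10959) = 1/(-545970347/49833) = -49833/545970347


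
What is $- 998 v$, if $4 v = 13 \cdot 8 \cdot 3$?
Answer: $-77844$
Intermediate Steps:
$v = 78$ ($v = \frac{13 \cdot 8 \cdot 3}{4} = \frac{104 \cdot 3}{4} = \frac{1}{4} \cdot 312 = 78$)
$- 998 v = \left(-998\right) 78 = -77844$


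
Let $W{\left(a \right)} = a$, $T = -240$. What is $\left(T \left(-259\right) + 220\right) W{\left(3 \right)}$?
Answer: $187140$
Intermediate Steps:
$\left(T \left(-259\right) + 220\right) W{\left(3 \right)} = \left(\left(-240\right) \left(-259\right) + 220\right) 3 = \left(62160 + 220\right) 3 = 62380 \cdot 3 = 187140$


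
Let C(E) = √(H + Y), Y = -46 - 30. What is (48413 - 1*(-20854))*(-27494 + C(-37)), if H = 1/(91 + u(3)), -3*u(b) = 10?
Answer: -1904426898 + 69267*I*√5256055/263 ≈ -1.9044e+9 + 6.0381e+5*I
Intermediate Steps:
u(b) = -10/3 (u(b) = -⅓*10 = -10/3)
H = 3/263 (H = 1/(91 - 10/3) = 1/(263/3) = 3/263 ≈ 0.011407)
Y = -76
C(E) = I*√5256055/263 (C(E) = √(3/263 - 76) = √(-19985/263) = I*√5256055/263)
(48413 - 1*(-20854))*(-27494 + C(-37)) = (48413 - 1*(-20854))*(-27494 + I*√5256055/263) = (48413 + 20854)*(-27494 + I*√5256055/263) = 69267*(-27494 + I*√5256055/263) = -1904426898 + 69267*I*√5256055/263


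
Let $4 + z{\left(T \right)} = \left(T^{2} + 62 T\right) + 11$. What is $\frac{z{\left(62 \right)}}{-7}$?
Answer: $- \frac{7695}{7} \approx -1099.3$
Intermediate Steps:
$z{\left(T \right)} = 7 + T^{2} + 62 T$ ($z{\left(T \right)} = -4 + \left(\left(T^{2} + 62 T\right) + 11\right) = -4 + \left(11 + T^{2} + 62 T\right) = 7 + T^{2} + 62 T$)
$\frac{z{\left(62 \right)}}{-7} = \frac{7 + 62^{2} + 62 \cdot 62}{-7} = - \frac{7 + 3844 + 3844}{7} = \left(- \frac{1}{7}\right) 7695 = - \frac{7695}{7}$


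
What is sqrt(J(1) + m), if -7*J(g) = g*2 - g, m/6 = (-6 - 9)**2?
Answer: sqrt(66143)/7 ≈ 36.740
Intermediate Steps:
m = 1350 (m = 6*(-6 - 9)**2 = 6*(-15)**2 = 6*225 = 1350)
J(g) = -g/7 (J(g) = -(g*2 - g)/7 = -(2*g - g)/7 = -g/7)
sqrt(J(1) + m) = sqrt(-1/7*1 + 1350) = sqrt(-1/7 + 1350) = sqrt(9449/7) = sqrt(66143)/7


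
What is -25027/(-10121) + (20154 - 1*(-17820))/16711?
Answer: 27674519/5832139 ≈ 4.7452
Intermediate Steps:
-25027/(-10121) + (20154 - 1*(-17820))/16711 = -25027*(-1/10121) + (20154 + 17820)*(1/16711) = 863/349 + 37974*(1/16711) = 863/349 + 37974/16711 = 27674519/5832139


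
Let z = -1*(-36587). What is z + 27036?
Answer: 63623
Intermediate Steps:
z = 36587
z + 27036 = 36587 + 27036 = 63623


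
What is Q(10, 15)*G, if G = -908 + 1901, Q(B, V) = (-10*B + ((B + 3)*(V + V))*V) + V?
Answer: 5724645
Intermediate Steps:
Q(B, V) = V - 10*B + 2*V²*(3 + B) (Q(B, V) = (-10*B + ((3 + B)*(2*V))*V) + V = (-10*B + (2*V*(3 + B))*V) + V = (-10*B + 2*V²*(3 + B)) + V = V - 10*B + 2*V²*(3 + B))
G = 993
Q(10, 15)*G = (15 - 10*10 + 6*15² + 2*10*15²)*993 = (15 - 100 + 6*225 + 2*10*225)*993 = (15 - 100 + 1350 + 4500)*993 = 5765*993 = 5724645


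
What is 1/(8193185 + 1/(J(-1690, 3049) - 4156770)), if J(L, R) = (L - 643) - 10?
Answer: 4159113/34076382244904 ≈ 1.2205e-7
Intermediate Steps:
J(L, R) = -653 + L (J(L, R) = (-643 + L) - 10 = -653 + L)
1/(8193185 + 1/(J(-1690, 3049) - 4156770)) = 1/(8193185 + 1/((-653 - 1690) - 4156770)) = 1/(8193185 + 1/(-2343 - 4156770)) = 1/(8193185 + 1/(-4159113)) = 1/(8193185 - 1/4159113) = 1/(34076382244904/4159113) = 4159113/34076382244904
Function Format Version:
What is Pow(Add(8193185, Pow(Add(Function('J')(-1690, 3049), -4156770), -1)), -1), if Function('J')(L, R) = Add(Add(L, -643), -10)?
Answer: Rational(4159113, 34076382244904) ≈ 1.2205e-7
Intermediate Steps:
Function('J')(L, R) = Add(-653, L) (Function('J')(L, R) = Add(Add(-643, L), -10) = Add(-653, L))
Pow(Add(8193185, Pow(Add(Function('J')(-1690, 3049), -4156770), -1)), -1) = Pow(Add(8193185, Pow(Add(Add(-653, -1690), -4156770), -1)), -1) = Pow(Add(8193185, Pow(Add(-2343, -4156770), -1)), -1) = Pow(Add(8193185, Pow(-4159113, -1)), -1) = Pow(Add(8193185, Rational(-1, 4159113)), -1) = Pow(Rational(34076382244904, 4159113), -1) = Rational(4159113, 34076382244904)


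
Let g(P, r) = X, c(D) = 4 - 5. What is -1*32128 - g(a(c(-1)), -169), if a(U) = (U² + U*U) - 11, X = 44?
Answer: -32172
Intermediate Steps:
c(D) = -1
a(U) = -11 + 2*U² (a(U) = (U² + U²) - 11 = 2*U² - 11 = -11 + 2*U²)
g(P, r) = 44
-1*32128 - g(a(c(-1)), -169) = -1*32128 - 1*44 = -32128 - 44 = -32172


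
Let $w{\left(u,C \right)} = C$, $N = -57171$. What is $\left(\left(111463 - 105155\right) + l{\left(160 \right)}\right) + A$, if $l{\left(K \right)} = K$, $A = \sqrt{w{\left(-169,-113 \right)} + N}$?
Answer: $6468 + 2 i \sqrt{14321} \approx 6468.0 + 239.34 i$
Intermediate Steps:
$A = 2 i \sqrt{14321}$ ($A = \sqrt{-113 - 57171} = \sqrt{-57284} = 2 i \sqrt{14321} \approx 239.34 i$)
$\left(\left(111463 - 105155\right) + l{\left(160 \right)}\right) + A = \left(\left(111463 - 105155\right) + 160\right) + 2 i \sqrt{14321} = \left(6308 + 160\right) + 2 i \sqrt{14321} = 6468 + 2 i \sqrt{14321}$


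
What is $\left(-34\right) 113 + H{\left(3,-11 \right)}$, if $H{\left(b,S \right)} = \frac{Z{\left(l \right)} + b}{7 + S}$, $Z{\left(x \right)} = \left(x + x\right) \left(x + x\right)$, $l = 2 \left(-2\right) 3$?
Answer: $- \frac{15947}{4} \approx -3986.8$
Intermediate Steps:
$l = -12$ ($l = \left(-4\right) 3 = -12$)
$Z{\left(x \right)} = 4 x^{2}$ ($Z{\left(x \right)} = 2 x 2 x = 4 x^{2}$)
$H{\left(b,S \right)} = \frac{576 + b}{7 + S}$ ($H{\left(b,S \right)} = \frac{4 \left(-12\right)^{2} + b}{7 + S} = \frac{4 \cdot 144 + b}{7 + S} = \frac{576 + b}{7 + S}$)
$\left(-34\right) 113 + H{\left(3,-11 \right)} = \left(-34\right) 113 + \frac{576 + 3}{7 - 11} = -3842 + \frac{1}{-4} \cdot 579 = -3842 - \frac{579}{4} = - \frac{15947}{4}$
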